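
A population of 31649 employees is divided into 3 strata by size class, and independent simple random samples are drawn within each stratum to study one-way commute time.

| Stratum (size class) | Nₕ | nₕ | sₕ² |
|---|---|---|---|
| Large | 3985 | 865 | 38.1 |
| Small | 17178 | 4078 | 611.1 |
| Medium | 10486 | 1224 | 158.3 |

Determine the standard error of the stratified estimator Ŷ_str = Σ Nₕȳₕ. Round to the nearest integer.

Var(Ŷ_str) = Σₕ Nₕ²(1 − fₕ)sₕ²/nₕ.
Large: 3985²·(1 − 865/3985)·38.1/865 = 547635.75.
Small: 17178²·(1 − 4078/17178)·611.1/4078 = 3.3721661 × 10^7.
Medium: 10486²·(1 − 1224/10486)·158.3/1224 = 1.2560708 × 10^7.
Sum = 4.6830005 × 10^7.
SE = √(4.6830005 × 10^7) = 6843.

6843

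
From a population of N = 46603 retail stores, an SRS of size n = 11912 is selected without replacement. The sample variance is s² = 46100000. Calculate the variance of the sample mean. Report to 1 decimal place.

2880.8

Under SRS without replacement, Var(ȳ) = (1 − f)·s²/n with f = n/N = 11912/46603 = 0.25560586.
Var(ȳ) = (1 − 0.25560586)·46100000/11912 = 0.74439414·3870.047 = 2880.8403.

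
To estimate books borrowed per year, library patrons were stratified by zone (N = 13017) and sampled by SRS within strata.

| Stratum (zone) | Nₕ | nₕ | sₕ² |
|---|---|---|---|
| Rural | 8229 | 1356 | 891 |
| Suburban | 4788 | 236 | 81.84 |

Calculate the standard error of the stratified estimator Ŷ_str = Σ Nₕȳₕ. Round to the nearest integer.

6687

Var(Ŷ_str) = Σₕ Nₕ²(1 − fₕ)sₕ²/nₕ.
Rural: 8229²·(1 − 1356/8229)·891/1356 = 3.7163056 × 10^7.
Suburban: 4788²·(1 − 236/4788)·81.84/236 = 7.5580544 × 10^6.
Sum = 4.472111 × 10^7.
SE = √(4.472111 × 10^7) = 6687.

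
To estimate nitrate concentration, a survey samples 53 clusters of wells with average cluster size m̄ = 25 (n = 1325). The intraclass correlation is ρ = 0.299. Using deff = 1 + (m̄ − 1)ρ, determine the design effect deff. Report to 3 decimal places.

8.176

deff = 1 + (25 − 1)·0.299 = 1 + 7.176 = 8.176.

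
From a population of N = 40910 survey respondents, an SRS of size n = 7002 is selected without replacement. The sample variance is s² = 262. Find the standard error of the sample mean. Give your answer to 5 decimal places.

Under SRS without replacement, Var(ȳ) = (1 − f)·s²/n with f = n/N = 7002/40910 = 0.17115620.
Var(ȳ) = (1 − 0.17115620)·262/7002 = 0.82884380·0.037417881 = 0.031013578.
SE(ȳ) = √(0.031013578) = 0.17611.

0.17611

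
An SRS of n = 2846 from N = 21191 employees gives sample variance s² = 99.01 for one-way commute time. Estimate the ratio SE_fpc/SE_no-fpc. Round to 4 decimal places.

0.9304

f = n/N = 2846/21191 = 0.13430230.
SE_no-fpc = √(s²/n) = 0.18651857; SE_fpc = √((1−f)s²/n) = 0.17354225.
Ratio = √(1−f) = 0.93042877.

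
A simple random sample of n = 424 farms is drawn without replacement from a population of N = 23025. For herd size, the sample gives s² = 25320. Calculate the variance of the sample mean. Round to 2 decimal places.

58.62

Under SRS without replacement, Var(ȳ) = (1 − f)·s²/n with f = n/N = 424/23025 = 0.01841477.
Var(ȳ) = (1 − 0.01841477)·25320/424 = 0.98158523·59.716981 = 58.617307.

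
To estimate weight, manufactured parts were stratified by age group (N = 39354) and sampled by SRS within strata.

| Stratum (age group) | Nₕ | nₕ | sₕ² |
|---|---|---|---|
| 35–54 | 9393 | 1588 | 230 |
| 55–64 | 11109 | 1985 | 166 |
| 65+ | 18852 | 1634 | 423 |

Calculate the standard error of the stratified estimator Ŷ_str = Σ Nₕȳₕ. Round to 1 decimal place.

Var(Ŷ_str) = Σₕ Nₕ²(1 − fₕ)sₕ²/nₕ.
35–54: 9393²·(1 − 1588/9393)·230/1588 = 1.061829 × 10^7.
55–64: 11109²·(1 − 1985/11109)·166/1985 = 8.4763293 × 10^6.
65+: 18852²·(1 − 1634/18852)·423/1634 = 8.4028856 × 10^7.
Sum = 1.0312348 × 10^8.
SE = √(1.0312348 × 10^8) = 10155.0.

10155.0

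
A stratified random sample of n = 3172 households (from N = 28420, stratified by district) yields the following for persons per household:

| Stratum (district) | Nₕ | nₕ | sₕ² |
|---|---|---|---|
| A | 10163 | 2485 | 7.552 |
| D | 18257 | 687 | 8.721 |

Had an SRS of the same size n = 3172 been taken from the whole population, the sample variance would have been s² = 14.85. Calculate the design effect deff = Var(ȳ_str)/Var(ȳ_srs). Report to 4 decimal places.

1.2828

Var(ȳ_str) = Σ Wₕ²(1−fₕ)sₕ²/nₕ with Wₕ = Nₕ/28420:
  A: (10163/28420)²·(1−2485/10163)·7.552/2485 = 2.9360096 × 10^-4
  D: (18257/28420)²·(1−687/18257)·8.721/687 = 0.0050415326
  → Var(ȳ_str) = 0.0053351336.
Var(ȳ_srs) = (1 − 3172/28420)·14.85/3172 = 0.0041590696.
deff = 0.0053351336 / 0.0041590696 = 1.2828.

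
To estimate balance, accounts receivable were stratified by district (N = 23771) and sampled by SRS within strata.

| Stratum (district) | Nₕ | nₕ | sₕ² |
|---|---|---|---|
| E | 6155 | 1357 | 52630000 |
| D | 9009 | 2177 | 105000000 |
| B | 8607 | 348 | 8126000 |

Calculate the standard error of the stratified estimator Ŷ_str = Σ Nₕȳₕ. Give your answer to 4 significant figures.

2.403 × 10^6

Var(Ŷ_str) = Σₕ Nₕ²(1 − fₕ)sₕ²/nₕ.
E: 6155²·(1 − 1357/6155)·52630000/1357 = 1.1453595 × 10^12.
D: 9009²·(1 − 2177/9009)·105000000/2177 = 2.9686248 × 10^12.
B: 8607²·(1 − 348/8607)·8126000/348 = 1.6598806 × 10^12.
Sum = 5.7738649 × 10^12.
SE = √(5.7738649 × 10^12) = 2.403 × 10^6.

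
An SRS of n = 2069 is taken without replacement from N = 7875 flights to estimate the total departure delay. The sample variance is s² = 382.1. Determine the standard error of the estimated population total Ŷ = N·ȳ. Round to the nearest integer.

Var(Ŷ) = N²·Var(ȳ) = N²·(1 − n/N)·s²/n.
f = 2069/7875 = 0.26273016; Var(ȳ) = 0.73726984·382.1/2069 = 0.13615795.
Var(Ŷ) = 7875² · 0.13615795 = 8.4439204 × 10^6.
SE(Ŷ) = √(8.4439204 × 10^6) = 2906.

2906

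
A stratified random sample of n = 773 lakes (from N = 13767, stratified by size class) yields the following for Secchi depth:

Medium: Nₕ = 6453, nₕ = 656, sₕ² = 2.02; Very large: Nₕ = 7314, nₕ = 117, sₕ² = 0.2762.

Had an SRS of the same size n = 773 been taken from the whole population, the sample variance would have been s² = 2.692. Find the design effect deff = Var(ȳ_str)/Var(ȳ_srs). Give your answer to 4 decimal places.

Var(ȳ_str) = Σ Wₕ²(1−fₕ)sₕ²/nₕ with Wₕ = Nₕ/13767:
  Medium: (6453/13767)²·(1−656/6453)·2.02/656 = 6.0776246 × 10^-4
  Very large: (7314/13767)²·(1−117/7314)·0.2762/117 = 6.5564031 × 10^-4
  → Var(ȳ_str) = 0.0012634028.
Var(ȳ_srs) = (1 − 773/13767)·2.692/773 = 0.0032869955.
deff = 0.0012634028 / 0.0032869955 = 0.3844.

0.3844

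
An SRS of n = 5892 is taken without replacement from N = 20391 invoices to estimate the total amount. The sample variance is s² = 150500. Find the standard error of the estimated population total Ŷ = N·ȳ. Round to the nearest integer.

86901

Var(Ŷ) = N²·Var(ȳ) = N²·(1 − n/N)·s²/n.
f = 5892/20391 = 0.28895101; Var(ȳ) = 0.71104899·150500/5892 = 18.162402.
Var(Ŷ) = 20391² · 18.162402 = 7.5517975 × 10^9.
SE(Ŷ) = √(7.5517975 × 10^9) = 86901.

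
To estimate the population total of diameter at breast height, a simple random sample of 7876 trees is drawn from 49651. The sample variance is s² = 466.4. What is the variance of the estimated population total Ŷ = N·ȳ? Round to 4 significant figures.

Var(Ŷ) = N²·Var(ȳ) = N²·(1 − n/N)·s²/n.
f = 7876/49651 = 0.15862722; Var(ȳ) = 0.84137278·466.4/7876 = 0.04982431.
Var(Ŷ) = 49651² · 0.04982431 = 1.2282798 × 10^8.

1.228 × 10^8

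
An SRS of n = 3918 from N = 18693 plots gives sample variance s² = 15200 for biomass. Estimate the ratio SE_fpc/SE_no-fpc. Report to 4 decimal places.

f = n/N = 3918/18693 = 0.20959718.
SE_no-fpc = √(s²/n) = 1.9696523; SE_fpc = √((1−f)s²/n) = 1.7511116.
Ratio = √(1−f) = 0.88904602.

0.8890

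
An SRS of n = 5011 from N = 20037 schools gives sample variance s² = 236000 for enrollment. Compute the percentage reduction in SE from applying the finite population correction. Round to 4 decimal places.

f = n/N = 5011/20037 = 0.25008734.
SE_no-fpc = √(s²/n) = 6.8626808; SE_fpc = √((1−f)s²/n) = 5.9429099.
Ratio = √(1−f) = 0.86597498. Reduction = 100·(1 − 0.86597498) = 13.4025%.

13.4025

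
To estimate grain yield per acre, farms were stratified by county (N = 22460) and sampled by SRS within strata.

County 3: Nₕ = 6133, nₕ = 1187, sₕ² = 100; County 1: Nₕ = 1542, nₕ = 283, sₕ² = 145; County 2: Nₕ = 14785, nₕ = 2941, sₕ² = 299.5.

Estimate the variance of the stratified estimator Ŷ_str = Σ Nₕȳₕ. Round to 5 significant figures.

2.1383 × 10^7

Var(Ŷ_str) = Σₕ Nₕ²(1 − fₕ)sₕ²/nₕ.
County 3: 6133²·(1 − 1187/6133)·100/1187 = 2.5555028 × 10^6.
County 1: 1542²·(1 − 283/1542)·145/283 = 994698.98.
County 2: 14785²·(1 − 2941/14785)·299.5/2941 = 1.7832882 × 10^7.
Sum = 2.1383084 × 10^7.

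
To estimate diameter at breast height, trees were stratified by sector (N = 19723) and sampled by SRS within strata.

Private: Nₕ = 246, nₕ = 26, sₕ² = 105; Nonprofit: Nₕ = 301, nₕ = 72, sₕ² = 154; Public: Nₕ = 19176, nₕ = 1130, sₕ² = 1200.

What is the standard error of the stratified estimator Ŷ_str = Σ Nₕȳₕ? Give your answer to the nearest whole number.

19179

Var(Ŷ_str) = Σₕ Nₕ²(1 − fₕ)sₕ²/nₕ.
Private: 246²·(1 − 26/246)·105/26 = 218561.54.
Nonprofit: 301²·(1 − 72/301)·154/72 = 147431.47.
Public: 19176²·(1 − 1130/19176)·1200/1130 = 3.6748683 × 10^8.
Sum = 3.6785282 × 10^8.
SE = √(3.6785282 × 10^8) = 19179.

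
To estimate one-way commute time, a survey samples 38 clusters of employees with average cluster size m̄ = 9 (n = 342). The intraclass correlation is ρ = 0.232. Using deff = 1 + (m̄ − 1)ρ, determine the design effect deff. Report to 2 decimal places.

2.86

deff = 1 + (9 − 1)·0.232 = 1 + 1.856 = 2.856.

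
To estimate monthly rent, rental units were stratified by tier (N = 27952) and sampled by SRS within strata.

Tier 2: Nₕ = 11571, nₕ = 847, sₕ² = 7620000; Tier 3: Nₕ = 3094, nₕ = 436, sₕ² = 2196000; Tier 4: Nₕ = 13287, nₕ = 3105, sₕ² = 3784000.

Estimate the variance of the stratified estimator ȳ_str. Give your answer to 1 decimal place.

1692.8

Var(ȳ_str) = Σₕ Wₕ²(1 − fₕ)sₕ²/nₕ with Wₕ = Nₕ/N, N = 27952.
Tier 2: Wₕ = 0.41395965; term = 0.41395965²·(1 − 0.07320024)·7620000/847 = 1428.8067.
Tier 3: Wₕ = 0.11068975; term = 0.11068975²·(1 − 0.14091791)·2196000/436 = 53.014584.
Tier 4: Wₕ = 0.47535060; term = 0.47535060²·(1 − 0.23368706)·3784000/3105 = 211.02008.
Sum = 1692.8414.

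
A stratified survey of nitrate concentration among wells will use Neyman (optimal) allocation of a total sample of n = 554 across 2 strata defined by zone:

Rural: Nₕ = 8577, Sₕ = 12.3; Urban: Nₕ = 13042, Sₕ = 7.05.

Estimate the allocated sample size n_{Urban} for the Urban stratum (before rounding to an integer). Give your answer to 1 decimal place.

258.0

Neyman allocation: nₕ = n·NₕSₕ / Σⱼ NⱼSⱼ.
Σ NⱼSⱼ = 8577·12.3 + 13042·7.05 = 197443.2.
n_{Urban} = 554·13042·7.05 / 197443.2 = 258.0.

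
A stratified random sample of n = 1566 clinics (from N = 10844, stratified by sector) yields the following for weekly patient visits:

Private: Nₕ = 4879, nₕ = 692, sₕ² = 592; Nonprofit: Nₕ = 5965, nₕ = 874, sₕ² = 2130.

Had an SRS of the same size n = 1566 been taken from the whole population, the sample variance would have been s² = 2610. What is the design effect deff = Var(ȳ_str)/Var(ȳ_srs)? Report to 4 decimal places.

Var(ȳ_str) = Σ Wₕ²(1−fₕ)sₕ²/nₕ with Wₕ = Nₕ/10844:
  Private: (4879/10844)²·(1−692/4879)·592/692 = 0.14861764
  Nonprofit: (5965/10844)²·(1−874/5965)·2130/874 = 0.62936516
  → Var(ȳ_str) = 0.7779828.
Var(ȳ_srs) = (1 − 1566/10844)·2610/1566 = 1.4259806.
deff = 0.7779828 / 1.4259806 = 0.5456.

0.5456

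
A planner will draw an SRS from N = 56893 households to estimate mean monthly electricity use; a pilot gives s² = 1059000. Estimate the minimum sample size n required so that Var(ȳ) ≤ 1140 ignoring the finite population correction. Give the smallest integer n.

929

Without fpc, n₀ = s²/D = 1059000/1140 = 928.9474.
Rounding up, n = 929.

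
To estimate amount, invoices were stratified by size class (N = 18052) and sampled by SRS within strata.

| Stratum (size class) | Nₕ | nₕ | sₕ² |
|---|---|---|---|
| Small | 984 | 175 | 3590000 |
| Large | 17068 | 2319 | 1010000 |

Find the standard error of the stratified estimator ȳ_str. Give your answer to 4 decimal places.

19.6611

Var(ȳ_str) = Σₕ Wₕ²(1 − fₕ)sₕ²/nₕ with Wₕ = Nₕ/N, N = 18052.
Small: Wₕ = 0.05450920; term = 0.05450920²·(1 − 0.17784553)·3590000/175 = 50.112881.
Large: Wₕ = 0.94549080; term = 0.94549080²·(1 − 0.13586829)·1010000/2319 = 336.44586.
Sum = 386.55874.
SE = √(386.55874) = 19.6611.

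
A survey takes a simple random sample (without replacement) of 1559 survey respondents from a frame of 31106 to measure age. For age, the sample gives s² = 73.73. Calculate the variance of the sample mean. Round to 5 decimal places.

Under SRS without replacement, Var(ȳ) = (1 − f)·s²/n with f = n/N = 1559/31106 = 0.05011895.
Var(ȳ) = (1 − 0.05011895)·73.73/1559 = 0.94988105·0.047293137 = 0.044922854.

0.04492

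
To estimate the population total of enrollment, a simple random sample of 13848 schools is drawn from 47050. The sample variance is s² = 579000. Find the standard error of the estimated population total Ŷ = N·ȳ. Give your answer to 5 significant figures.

255570

Var(Ŷ) = N²·Var(ȳ) = N²·(1 − n/N)·s²/n.
f = 13848/47050 = 0.29432519; Var(ȳ) = 0.70567481·579000/13848 = 29.505034.
Var(Ŷ) = 47050² · 29.505034 = 6.5315368 × 10^10.
SE(Ŷ) = √(6.5315368 × 10^10) = 255570.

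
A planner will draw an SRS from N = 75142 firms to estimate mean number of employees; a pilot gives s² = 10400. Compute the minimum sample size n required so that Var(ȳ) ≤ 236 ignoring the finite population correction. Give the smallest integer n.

45

Without fpc, n₀ = s²/D = 10400/236 = 44.0678.
Rounding up, n = 45.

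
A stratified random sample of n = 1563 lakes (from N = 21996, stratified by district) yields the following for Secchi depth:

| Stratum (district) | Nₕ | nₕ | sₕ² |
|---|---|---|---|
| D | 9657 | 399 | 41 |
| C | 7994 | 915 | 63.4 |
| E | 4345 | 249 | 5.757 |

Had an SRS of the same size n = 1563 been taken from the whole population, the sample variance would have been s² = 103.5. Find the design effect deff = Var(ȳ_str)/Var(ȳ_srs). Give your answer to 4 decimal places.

0.4543

Var(ȳ_str) = Σ Wₕ²(1−fₕ)sₕ²/nₕ with Wₕ = Nₕ/21996:
  D: (9657/21996)²·(1−399/9657)·41/399 = 0.018988163
  C: (7994/21996)²·(1−915/7994)·63.4/915 = 0.0081043241
  E: (4345/21996)²·(1−249/4345)·5.757/249 = 8.5047037 × 10^-4
  → Var(ȳ_str) = 0.027942957.
Var(ȳ_srs) = (1 − 1563/21996)·103.5/1563 = 0.061513409.
deff = 0.027942957 / 0.061513409 = 0.4543.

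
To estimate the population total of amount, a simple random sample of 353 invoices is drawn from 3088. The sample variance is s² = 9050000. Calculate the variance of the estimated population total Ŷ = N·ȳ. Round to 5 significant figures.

2.1653 × 10^11

Var(Ŷ) = N²·Var(ȳ) = N²·(1 − n/N)·s²/n.
f = 353/3088 = 0.11431347; Var(ȳ) = 0.88568653·9050000/353 = 22706.694.
Var(Ŷ) = 3088² · 22706.694 = 2.1652522 × 10^11.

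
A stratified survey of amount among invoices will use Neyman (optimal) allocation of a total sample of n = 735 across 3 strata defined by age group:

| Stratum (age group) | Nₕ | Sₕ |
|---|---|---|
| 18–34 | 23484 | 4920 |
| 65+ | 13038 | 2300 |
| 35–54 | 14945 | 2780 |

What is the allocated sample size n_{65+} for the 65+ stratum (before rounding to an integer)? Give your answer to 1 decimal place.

117.8

Neyman allocation: nₕ = n·NₕSₕ / Σⱼ NⱼSⱼ.
Σ NⱼSⱼ = 23484·4920 + 13038·2300 + 14945·2780 = 1.8707578 × 10^8.
n_{65+} = 735·13038·2300 / (1.8707578 × 10^8) = 117.8.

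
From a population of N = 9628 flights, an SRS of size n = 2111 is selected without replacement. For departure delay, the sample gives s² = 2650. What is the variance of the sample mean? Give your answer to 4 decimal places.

Under SRS without replacement, Var(ȳ) = (1 − f)·s²/n with f = n/N = 2111/9628 = 0.21925634.
Var(ȳ) = (1 − 0.21925634)·2650/2111 = 0.78074366·1.2553292 = 0.98009034.

0.9801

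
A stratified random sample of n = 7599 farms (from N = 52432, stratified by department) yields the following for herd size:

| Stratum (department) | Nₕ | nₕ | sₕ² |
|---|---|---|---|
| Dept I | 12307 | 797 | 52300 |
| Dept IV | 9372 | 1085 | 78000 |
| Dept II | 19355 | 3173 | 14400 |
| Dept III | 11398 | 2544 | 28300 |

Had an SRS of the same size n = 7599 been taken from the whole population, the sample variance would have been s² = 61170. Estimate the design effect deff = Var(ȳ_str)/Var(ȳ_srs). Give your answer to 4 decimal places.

Var(ȳ_str) = Σ Wₕ²(1−fₕ)sₕ²/nₕ with Wₕ = Nₕ/52432:
  Dept I: (12307/52432)²·(1−797/12307)·52300/797 = 3.3812559
  Dept IV: (9372/52432)²·(1−1085/9372)·78000/1085 = 2.0309612
  Dept II: (19355/52432)²·(1−3173/19355)·14400/3173 = 0.51704095
  Dept III: (11398/52432)²·(1−2544/11398)·28300/2544 = 0.40836137
  → Var(ȳ_str) = 6.3376194.
Var(ȳ_srs) = (1 − 7599/52432)·61170/7599 = 6.8830894.
deff = 6.3376194 / 6.8830894 = 0.9208.

0.9208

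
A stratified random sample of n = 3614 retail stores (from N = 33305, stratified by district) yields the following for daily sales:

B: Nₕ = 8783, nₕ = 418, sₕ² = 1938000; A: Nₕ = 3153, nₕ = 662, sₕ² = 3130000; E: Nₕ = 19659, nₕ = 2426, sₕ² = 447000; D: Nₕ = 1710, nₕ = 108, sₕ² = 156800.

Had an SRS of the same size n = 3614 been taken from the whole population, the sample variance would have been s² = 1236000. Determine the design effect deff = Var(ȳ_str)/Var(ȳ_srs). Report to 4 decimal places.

1.3134

Var(ȳ_str) = Σ Wₕ²(1−fₕ)sₕ²/nₕ with Wₕ = Nₕ/33305:
  B: (8783/33305)²·(1−418/8783)·1938000/418 = 307.09125
  A: (3153/33305)²·(1−662/3153)·3130000/662 = 33.478437
  E: (19659/33305)²·(1−2426/19659)·447000/2426 = 56.275604
  D: (1710/33305)²·(1−108/1710)·156800/108 = 3.5856017
  → Var(ȳ_str) = 400.43089.
Var(ȳ_srs) = (1 − 3614/33305)·1236000/3614 = 304.89178.
deff = 400.43089 / 304.89178 = 1.3134.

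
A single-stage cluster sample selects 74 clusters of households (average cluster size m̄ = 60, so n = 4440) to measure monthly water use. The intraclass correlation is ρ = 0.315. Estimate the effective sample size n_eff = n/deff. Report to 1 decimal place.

226.7

deff = 1 + (60 − 1)·0.315 = 1 + 18.585 = 19.585.
n_eff = 4440 / 19.585 = 226.7.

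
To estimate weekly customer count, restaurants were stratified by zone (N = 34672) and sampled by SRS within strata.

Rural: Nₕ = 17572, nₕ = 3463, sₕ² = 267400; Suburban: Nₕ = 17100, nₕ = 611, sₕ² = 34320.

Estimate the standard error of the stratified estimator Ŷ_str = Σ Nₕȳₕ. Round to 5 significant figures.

Var(Ŷ_str) = Σₕ Nₕ²(1 − fₕ)sₕ²/nₕ.
Rural: 17572²·(1 − 3463/17572)·267400/3463 = 1.914372 × 10^10.
Suburban: 17100²·(1 − 611/17100)·34320/611 = 1.583786 × 10^10.
Sum = 3.498158 × 10^10.
SE = √(3.498158 × 10^10) = 187030.

187030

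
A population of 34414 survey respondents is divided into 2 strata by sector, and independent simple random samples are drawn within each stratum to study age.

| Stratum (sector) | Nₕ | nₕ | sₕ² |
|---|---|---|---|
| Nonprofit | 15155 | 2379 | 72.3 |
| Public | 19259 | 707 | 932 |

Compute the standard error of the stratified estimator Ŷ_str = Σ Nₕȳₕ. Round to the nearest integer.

21838

Var(Ŷ_str) = Σₕ Nₕ²(1 − fₕ)sₕ²/nₕ.
Nonprofit: 15155²·(1 − 2379/15155)·72.3/2379 = 5.8842985 × 10^6.
Public: 19259²·(1 − 707/19259)·932/707 = 4.7100007 × 10^8.
Sum = 4.7688437 × 10^8.
SE = √(4.7688437 × 10^8) = 21838.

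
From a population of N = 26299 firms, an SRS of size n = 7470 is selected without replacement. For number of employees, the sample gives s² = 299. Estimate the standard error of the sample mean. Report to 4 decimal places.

0.1693

Under SRS without replacement, Var(ȳ) = (1 − f)·s²/n with f = n/N = 7470/26299 = 0.28404122.
Var(ȳ) = (1 − 0.28404122)·299/7470 = 0.71595878·0.040026774 = 0.02865752.
SE(ȳ) = √(0.02865752) = 0.1693.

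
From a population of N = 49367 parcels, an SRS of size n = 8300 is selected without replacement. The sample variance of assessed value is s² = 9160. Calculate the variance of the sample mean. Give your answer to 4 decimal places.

0.9181

Under SRS without replacement, Var(ȳ) = (1 − f)·s²/n with f = n/N = 8300/49367 = 0.16812851.
Var(ȳ) = (1 − 0.16812851)·9160/8300 = 0.83187149·1.1036145 = 0.91806541.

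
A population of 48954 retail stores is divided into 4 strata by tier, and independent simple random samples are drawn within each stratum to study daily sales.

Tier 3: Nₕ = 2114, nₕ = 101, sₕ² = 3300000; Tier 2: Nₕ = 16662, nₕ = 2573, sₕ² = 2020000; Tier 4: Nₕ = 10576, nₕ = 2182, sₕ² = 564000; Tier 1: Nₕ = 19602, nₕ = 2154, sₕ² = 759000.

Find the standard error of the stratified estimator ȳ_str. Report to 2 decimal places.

13.96

Var(ȳ_str) = Σₕ Wₕ²(1 − fₕ)sₕ²/nₕ with Wₕ = Nₕ/N, N = 48954.
Tier 3: Wₕ = 0.04318340; term = 0.04318340²·(1 − 0.04777673)·3300000/101 = 58.018294.
Tier 2: Wₕ = 0.34036034; term = 0.34036034²·(1 − 0.15442324)·2020000/2573 = 76.902864.
Tier 4: Wₕ = 0.21603955; term = 0.21603955²·(1 − 0.20631619)·564000/2182 = 9.5749915.
Tier 1: Wₕ = 0.40041672; term = 0.40041672²·(1 − 0.10988675)·759000/2154 = 50.28816.
Sum = 194.78431.
SE = √(194.78431) = 13.96.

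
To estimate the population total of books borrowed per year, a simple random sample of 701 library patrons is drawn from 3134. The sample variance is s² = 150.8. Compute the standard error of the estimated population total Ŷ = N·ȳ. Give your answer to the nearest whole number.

Var(Ŷ) = N²·Var(ȳ) = N²·(1 − n/N)·s²/n.
f = 701/3134 = 0.22367581; Var(ȳ) = 0.77632419·150.8/701 = 0.16700383.
Var(Ŷ) = 3134² · 0.16700383 = 1.6403043 × 10^6.
SE(Ŷ) = √(1.6403043 × 10^6) = 1281.

1281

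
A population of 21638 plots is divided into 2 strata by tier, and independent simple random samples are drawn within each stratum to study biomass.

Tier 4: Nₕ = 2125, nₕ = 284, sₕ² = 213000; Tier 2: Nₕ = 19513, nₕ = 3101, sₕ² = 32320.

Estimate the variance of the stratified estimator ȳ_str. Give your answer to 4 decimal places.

Var(ȳ_str) = Σₕ Wₕ²(1 − fₕ)sₕ²/nₕ with Wₕ = Nₕ/N, N = 21638.
Tier 4: Wₕ = 0.09820686; term = 0.09820686²·(1 − 0.13364706)·213000/284 = 6.2667122.
Tier 2: Wₕ = 0.90179314; term = 0.90179314²·(1 − 0.15891969)·32320/3101 = 7.1288735.
Sum = 13.395586.

13.3956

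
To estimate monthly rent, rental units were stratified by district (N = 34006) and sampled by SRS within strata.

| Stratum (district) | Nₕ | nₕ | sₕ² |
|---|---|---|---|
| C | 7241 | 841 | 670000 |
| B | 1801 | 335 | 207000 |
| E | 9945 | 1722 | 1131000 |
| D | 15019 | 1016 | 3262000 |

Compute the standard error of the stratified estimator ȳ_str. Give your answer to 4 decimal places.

25.7621

Var(ȳ_str) = Σₕ Wₕ²(1 − fₕ)sₕ²/nₕ with Wₕ = Nₕ/N, N = 34006.
C: Wₕ = 0.21293301; term = 0.21293301²·(1 − 0.11614418)·670000/841 = 31.926126.
B: Wₕ = 0.05296124; term = 0.05296124²·(1 − 0.18600777)·207000/335 = 1.4107892.
E: Wₕ = 0.29244839; term = 0.29244839²·(1 − 0.17315234)·1131000/1722 = 46.446547.
D: Wₕ = 0.44165735; term = 0.44165735²·(1 − 0.06764765)·3262000/1016 = 583.90374.
Sum = 663.6872.
SE = √(663.6872) = 25.7621.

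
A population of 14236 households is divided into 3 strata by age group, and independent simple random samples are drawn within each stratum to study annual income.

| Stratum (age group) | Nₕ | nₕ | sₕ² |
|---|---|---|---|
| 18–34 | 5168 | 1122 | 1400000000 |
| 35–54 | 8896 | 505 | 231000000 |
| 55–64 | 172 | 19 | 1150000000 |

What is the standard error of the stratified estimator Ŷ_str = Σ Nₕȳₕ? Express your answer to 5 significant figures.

7.8631 × 10^6

Var(Ŷ_str) = Σₕ Nₕ²(1 − fₕ)sₕ²/nₕ.
18–34: 5168²·(1 − 1122/5168)·1400000000/1122 = 2.609057 × 10^13.
35–54: 8896²·(1 − 505/8896)·231000000/505 = 3.4145156 × 10^13.
55–64: 172²·(1 − 19/172)·1150000000/19 = 1.5928105 × 10^12.
Sum = 6.1828537 × 10^13.
SE = √(6.1828537 × 10^13) = 7.8631 × 10^6.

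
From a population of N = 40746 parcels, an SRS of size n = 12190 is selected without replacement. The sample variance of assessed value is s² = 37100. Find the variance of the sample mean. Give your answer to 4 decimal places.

2.1330

Under SRS without replacement, Var(ȳ) = (1 − f)·s²/n with f = n/N = 12190/40746 = 0.29917047.
Var(ȳ) = (1 − 0.29917047)·37100/12190 = 0.70082953·3.0434783 = 2.1329594.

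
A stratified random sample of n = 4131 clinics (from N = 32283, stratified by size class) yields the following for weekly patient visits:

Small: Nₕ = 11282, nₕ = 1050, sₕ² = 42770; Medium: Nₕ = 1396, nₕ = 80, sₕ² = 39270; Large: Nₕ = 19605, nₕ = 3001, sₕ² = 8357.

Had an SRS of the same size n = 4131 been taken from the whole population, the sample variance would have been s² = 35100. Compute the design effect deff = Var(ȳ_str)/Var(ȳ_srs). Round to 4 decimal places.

0.8431

Var(ȳ_str) = Σ Wₕ²(1−fₕ)sₕ²/nₕ with Wₕ = Nₕ/32283:
  Small: (11282/32283)²·(1−1050/11282)·42770/1050 = 4.5117893
  Medium: (1396/32283)²·(1−80/1396)·39270/80 = 0.86529551
  Large: (19605/32283)²·(1−3001/19605)·8357/3001 = 0.8697936
  → Var(ȳ_str) = 6.2468784.
Var(ȳ_srs) = (1 − 4131/32283)·35100/4131 = 7.4094725.
deff = 6.2468784 / 7.4094725 = 0.8431.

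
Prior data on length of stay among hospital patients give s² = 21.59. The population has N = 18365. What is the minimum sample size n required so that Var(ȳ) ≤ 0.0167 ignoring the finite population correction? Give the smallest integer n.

Without fpc, n₀ = s²/D = 21.59/0.0167 = 1292.8144.
Rounding up, n = 1293.

1293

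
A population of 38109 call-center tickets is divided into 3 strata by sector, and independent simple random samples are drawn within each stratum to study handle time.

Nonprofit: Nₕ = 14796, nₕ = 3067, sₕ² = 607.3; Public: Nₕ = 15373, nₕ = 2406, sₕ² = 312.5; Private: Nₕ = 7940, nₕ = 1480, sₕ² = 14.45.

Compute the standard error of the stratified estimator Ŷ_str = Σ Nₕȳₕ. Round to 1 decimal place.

Var(Ŷ_str) = Σₕ Nₕ²(1 − fₕ)sₕ²/nₕ.
Nonprofit: 14796²·(1 − 3067/14796)·607.3/3067 = 3.4363296 × 10^7.
Public: 15373²·(1 − 2406/15373)·312.5/2406 = 2.5891221 × 10^7.
Private: 7940²·(1 − 1480/7940)·14.45/1480 = 500794.04.
Sum = 6.0755311 × 10^7.
SE = √(6.0755311 × 10^7) = 7794.6.

7794.6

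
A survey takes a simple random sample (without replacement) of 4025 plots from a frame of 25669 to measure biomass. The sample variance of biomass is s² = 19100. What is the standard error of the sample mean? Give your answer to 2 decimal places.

2.00

Under SRS without replacement, Var(ȳ) = (1 − f)·s²/n with f = n/N = 4025/25669 = 0.15680393.
Var(ȳ) = (1 − 0.15680393)·19100/4025 = 0.84319607·4.7453416 = 4.0012534.
SE(ȳ) = √(4.0012534) = 2.00.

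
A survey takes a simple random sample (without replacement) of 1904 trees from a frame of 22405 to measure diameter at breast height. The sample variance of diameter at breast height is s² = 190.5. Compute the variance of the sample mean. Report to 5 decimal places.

Under SRS without replacement, Var(ȳ) = (1 − f)·s²/n with f = n/N = 1904/22405 = 0.08498103.
Var(ȳ) = (1 − 0.08498103)·190.5/1904 = 0.91501897·0.10005252 = 0.091549955.

0.09155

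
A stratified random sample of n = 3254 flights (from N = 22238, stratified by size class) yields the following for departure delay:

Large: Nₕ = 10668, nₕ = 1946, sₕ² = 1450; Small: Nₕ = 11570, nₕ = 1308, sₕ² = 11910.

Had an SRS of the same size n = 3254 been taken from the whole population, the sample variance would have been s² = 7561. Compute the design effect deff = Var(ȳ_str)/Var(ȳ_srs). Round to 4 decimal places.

1.1728

Var(ȳ_str) = Σ Wₕ²(1−fₕ)sₕ²/nₕ with Wₕ = Nₕ/22238:
  Large: (10668/22238)²·(1−1946/10668)·1450/1946 = 0.14019509
  Small: (11570/22238)²·(1−1308/11570)·11910/1308 = 2.1861398
  → Var(ȳ_str) = 2.3263349.
Var(ȳ_srs) = (1 − 3254/22238)·7561/3254 = 1.9835981.
deff = 2.3263349 / 1.9835981 = 1.1728.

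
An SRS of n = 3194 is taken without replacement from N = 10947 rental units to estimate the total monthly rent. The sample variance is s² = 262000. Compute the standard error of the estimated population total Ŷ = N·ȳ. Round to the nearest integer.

83438

Var(Ŷ) = N²·Var(ȳ) = N²·(1 − n/N)·s²/n.
f = 3194/10947 = 0.29176943; Var(ȳ) = 0.70823057·262000/3194 = 58.095306.
Var(Ŷ) = 10947² · 58.095306 = 6.9619561 × 10^9.
SE(Ŷ) = √(6.9619561 × 10^9) = 83438.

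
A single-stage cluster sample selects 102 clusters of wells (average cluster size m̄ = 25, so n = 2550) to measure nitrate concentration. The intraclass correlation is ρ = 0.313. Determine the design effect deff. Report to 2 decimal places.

8.51

deff = 1 + (25 − 1)·0.313 = 1 + 7.512 = 8.512.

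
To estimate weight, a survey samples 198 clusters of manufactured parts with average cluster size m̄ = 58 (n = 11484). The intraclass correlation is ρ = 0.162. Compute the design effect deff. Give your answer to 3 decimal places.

deff = 1 + (58 − 1)·0.162 = 1 + 9.234 = 10.234.

10.234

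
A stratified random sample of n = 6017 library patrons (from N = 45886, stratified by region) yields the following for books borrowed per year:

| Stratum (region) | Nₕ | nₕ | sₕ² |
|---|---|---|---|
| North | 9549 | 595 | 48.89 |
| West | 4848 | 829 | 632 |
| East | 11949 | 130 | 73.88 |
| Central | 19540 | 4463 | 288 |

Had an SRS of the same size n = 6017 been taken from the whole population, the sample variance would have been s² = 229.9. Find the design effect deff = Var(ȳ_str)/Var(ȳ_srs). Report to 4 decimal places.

1.7332

Var(ȳ_str) = Σ Wₕ²(1−fₕ)sₕ²/nₕ with Wₕ = Nₕ/45886:
  North: (9549/45886)²·(1−595/9549)·48.89/595 = 0.0033367038
  West: (4848/45886)²·(1−829/4848)·632/829 = 0.0070547684
  East: (11949/45886)²·(1−130/11949)·73.88/130 = 0.038118467
  Central: (19540/45886)²·(1−4463/19540)·288/4463 = 0.0090291048
  → Var(ȳ_str) = 0.057539044.
Var(ȳ_srs) = (1 − 6017/45886)·229.9/6017 = 0.033198167.
deff = 0.057539044 / 0.033198167 = 1.7332.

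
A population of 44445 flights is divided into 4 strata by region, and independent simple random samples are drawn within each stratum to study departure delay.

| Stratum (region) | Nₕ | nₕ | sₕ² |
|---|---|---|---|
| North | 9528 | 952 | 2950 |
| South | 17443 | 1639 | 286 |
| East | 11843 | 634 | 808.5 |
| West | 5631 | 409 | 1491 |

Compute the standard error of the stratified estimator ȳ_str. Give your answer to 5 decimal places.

0.54083

Var(ȳ_str) = Σₕ Wₕ²(1 − fₕ)sₕ²/nₕ with Wₕ = Nₕ/N, N = 44445.
North: Wₕ = 0.21437732; term = 0.21437732²·(1 − 0.09991604)·2950/952 = 0.12818162.
South: Wₕ = 0.39246259; term = 0.39246259²·(1 − 0.09396319)·286/1639 = 0.02435171.
East: Wₕ = 0.26646417; term = 0.26646417²·(1 − 0.05353373)·808.5/634 = 0.085698564.
West: Wₕ = 0.12669592; term = 0.12669592²·(1 − 0.07263364)·1491/409 = 0.054266387.
Sum = 0.29249828.
SE = √(0.29249828) = 0.54083.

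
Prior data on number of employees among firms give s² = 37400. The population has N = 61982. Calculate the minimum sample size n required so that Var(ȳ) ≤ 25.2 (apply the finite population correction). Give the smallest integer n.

Without fpc, n₀ = s²/D = 37400/25.2 = 1484.1270.
With fpc, (1 − n/N)·s²/n ≤ D requires n ≥ n₀/(1 + n₀/N) = 1484.1270/(1 + 1484.1270/61982) = 1449.4214.
Rounding up, n = 1450.

1450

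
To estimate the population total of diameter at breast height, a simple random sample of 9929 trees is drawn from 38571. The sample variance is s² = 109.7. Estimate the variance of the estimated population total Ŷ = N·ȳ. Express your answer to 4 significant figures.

Var(Ŷ) = N²·Var(ȳ) = N²·(1 − n/N)·s²/n.
f = 9929/38571 = 0.25742138; Var(ȳ) = 0.74257862·109.7/9929 = 0.0082043383.
Var(Ŷ) = 38571² · 0.0082043383 = 1.2205775 × 10^7.

1.221 × 10^7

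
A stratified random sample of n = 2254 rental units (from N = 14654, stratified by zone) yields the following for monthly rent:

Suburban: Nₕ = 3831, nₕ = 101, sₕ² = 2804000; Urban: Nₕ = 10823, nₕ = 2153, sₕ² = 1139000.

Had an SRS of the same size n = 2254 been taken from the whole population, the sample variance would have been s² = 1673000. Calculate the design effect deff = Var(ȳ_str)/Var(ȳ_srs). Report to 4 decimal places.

3.3095

Var(ȳ_str) = Σ Wₕ²(1−fₕ)sₕ²/nₕ with Wₕ = Nₕ/14654:
  Suburban: (3831/14654)²·(1−101/3831)·2804000/101 = 1847.4183
  Urban: (10823/14654)²·(1−2153/10823)·1139000/2153 = 231.17139
  → Var(ȳ_str) = 2078.5897.
Var(ȳ_srs) = (1 − 2254/14654)·1673000/2254 = 628.06924.
deff = 2078.5897 / 628.06924 = 3.3095.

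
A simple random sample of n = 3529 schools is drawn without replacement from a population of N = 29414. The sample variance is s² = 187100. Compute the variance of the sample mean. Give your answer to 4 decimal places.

Under SRS without replacement, Var(ȳ) = (1 − f)·s²/n with f = n/N = 3529/29414 = 0.11997688.
Var(ȳ) = (1 − 0.11997688)·187100/3529 = 0.88002312·53.017852 = 46.656936.

46.6569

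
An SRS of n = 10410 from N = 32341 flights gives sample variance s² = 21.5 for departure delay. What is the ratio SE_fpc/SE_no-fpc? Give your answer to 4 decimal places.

f = n/N = 10410/32341 = 0.32188244.
SE_no-fpc = √(s²/n) = 0.045445812; SE_fpc = √((1−f)s²/n) = 0.037423669.
Ratio = √(1−f) = 0.82347894.

0.8235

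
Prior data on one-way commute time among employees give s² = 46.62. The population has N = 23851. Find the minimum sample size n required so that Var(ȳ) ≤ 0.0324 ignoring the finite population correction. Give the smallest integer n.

Without fpc, n₀ = s²/D = 46.62/0.0324 = 1438.8889.
Rounding up, n = 1439.

1439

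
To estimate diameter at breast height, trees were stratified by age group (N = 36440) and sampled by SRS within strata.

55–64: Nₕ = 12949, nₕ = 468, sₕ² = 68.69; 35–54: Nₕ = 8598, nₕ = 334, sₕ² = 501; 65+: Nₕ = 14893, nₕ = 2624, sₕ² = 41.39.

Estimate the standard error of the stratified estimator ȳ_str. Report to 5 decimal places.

Var(ȳ_str) = Σₕ Wₕ²(1 − fₕ)sₕ²/nₕ with Wₕ = Nₕ/N, N = 36440.
55–64: Wₕ = 0.35535126; term = 0.35535126²·(1 − 0.03614179)·68.69/468 = 0.017863911.
35–54: Wₕ = 0.23594951; term = 0.23594951²·(1 − 0.03884624)·501/334 = 0.080264272.
65+: Wₕ = 0.40869923; term = 0.40869923²·(1 − 0.17619016)·41.39/2624 = 0.0021705321.
Sum = 0.10029872.
SE = √(0.10029872) = 0.31670.

0.31670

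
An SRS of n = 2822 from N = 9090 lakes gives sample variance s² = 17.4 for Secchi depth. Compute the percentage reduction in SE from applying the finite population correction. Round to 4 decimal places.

16.9609

f = n/N = 2822/9090 = 0.31045105.
SE_no-fpc = √(s²/n) = 0.078522862; SE_fpc = √((1−f)s²/n) = 0.065204666.
Ratio = √(1−f) = 0.83039084. Reduction = 100·(1 − 0.83039084) = 16.9609%.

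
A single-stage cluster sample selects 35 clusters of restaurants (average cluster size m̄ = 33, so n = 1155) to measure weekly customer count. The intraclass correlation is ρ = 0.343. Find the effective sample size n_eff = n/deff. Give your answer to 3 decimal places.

96.443

deff = 1 + (33 − 1)·0.343 = 1 + 10.976 = 11.976.
n_eff = 1155 / 11.976 = 96.443.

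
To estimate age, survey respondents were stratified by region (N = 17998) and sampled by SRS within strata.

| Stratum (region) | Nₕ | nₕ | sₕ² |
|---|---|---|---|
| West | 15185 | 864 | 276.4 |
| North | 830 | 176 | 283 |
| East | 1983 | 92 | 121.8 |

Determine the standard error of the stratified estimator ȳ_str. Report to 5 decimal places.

Var(ȳ_str) = Σₕ Wₕ²(1 − fₕ)sₕ²/nₕ with Wₕ = Nₕ/N, N = 17998.
West: Wₕ = 0.84370486; term = 0.84370486²·(1 − 0.05689825)·276.4/864 = 0.21476522.
North: Wₕ = 0.04611624; term = 0.04611624²·(1 − 0.21204819)·283/176 = 0.0026945182.
East: Wₕ = 0.11017891; term = 0.11017891²·(1 − 0.04639435)·121.8/92 = 0.015325873.
Sum = 0.23278561.
SE = √(0.23278561) = 0.48248.

0.48248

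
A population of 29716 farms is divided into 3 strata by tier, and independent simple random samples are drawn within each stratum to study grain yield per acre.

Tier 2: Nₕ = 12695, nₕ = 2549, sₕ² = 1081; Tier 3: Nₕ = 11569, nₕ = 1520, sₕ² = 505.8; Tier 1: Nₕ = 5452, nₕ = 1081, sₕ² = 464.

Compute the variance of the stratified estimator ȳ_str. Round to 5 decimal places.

0.11725

Var(ȳ_str) = Σₕ Wₕ²(1 − fₕ)sₕ²/nₕ with Wₕ = Nₕ/N, N = 29716.
Tier 2: Wₕ = 0.42721093; term = 0.42721093²·(1 − 0.20078771)·1081/2549 = 0.061858975.
Tier 3: Wₕ = 0.38931889; term = 0.38931889²·(1 − 0.13138560)·505.8/1520 = 0.043809995.
Tier 1: Wₕ = 0.18347018; term = 0.18347018²·(1 − 0.19827586)·464/1081 = 0.011583725.
Sum = 0.1172527.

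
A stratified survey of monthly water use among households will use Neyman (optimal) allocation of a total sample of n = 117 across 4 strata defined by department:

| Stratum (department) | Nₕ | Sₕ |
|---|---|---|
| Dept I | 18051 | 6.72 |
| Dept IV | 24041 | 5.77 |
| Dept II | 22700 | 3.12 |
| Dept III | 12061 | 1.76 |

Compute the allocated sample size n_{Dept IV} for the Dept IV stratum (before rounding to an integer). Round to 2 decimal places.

46.10

Neyman allocation: nₕ = n·NₕSₕ / Σⱼ NⱼSⱼ.
Σ NⱼSⱼ = 18051·6.72 + 24041·5.77 + 22700·3.12 + 12061·1.76 = 352070.65.
n_{Dept IV} = 117·24041·5.77 / 352070.65 = 46.10.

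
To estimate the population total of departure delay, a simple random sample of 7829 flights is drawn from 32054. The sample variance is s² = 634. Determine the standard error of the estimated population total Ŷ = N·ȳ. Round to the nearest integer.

Var(Ŷ) = N²·Var(ȳ) = N²·(1 − n/N)·s²/n.
f = 7829/32054 = 0.24424409; Var(ȳ) = 0.75575591·634/7829 = 0.061201845.
Var(Ŷ) = 32054² · 0.061201845 = 6.2882381 × 10^7.
SE(Ŷ) = √(6.2882381 × 10^7) = 7930.

7930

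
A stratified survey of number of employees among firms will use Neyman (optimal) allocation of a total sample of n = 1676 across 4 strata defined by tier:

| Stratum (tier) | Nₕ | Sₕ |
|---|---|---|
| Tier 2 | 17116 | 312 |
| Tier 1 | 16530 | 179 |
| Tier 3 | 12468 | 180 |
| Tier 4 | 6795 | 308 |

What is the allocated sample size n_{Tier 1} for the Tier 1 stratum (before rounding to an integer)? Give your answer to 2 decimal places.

392.45

Neyman allocation: nₕ = n·NₕSₕ / Σⱼ NⱼSⱼ.
Σ NⱼSⱼ = 17116·312 + 16530·179 + 12468·180 + 6795·308 = 1.2636162 × 10^7.
n_{Tier 1} = 1676·16530·179 / (1.2636162 × 10^7) = 392.45.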